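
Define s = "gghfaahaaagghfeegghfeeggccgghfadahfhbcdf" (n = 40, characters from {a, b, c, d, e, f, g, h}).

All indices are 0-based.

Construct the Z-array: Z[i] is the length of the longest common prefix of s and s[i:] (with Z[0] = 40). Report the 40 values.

[40, 1, 0, 0, 0, 0, 0, 0, 0, 0, 4, 1, 0, 0, 0, 0, 4, 1, 0, 0, 0, 0, 2, 1, 0, 0, 5, 1, 0, 0, 0, 0, 0, 0, 0, 0, 0, 0, 0, 0]

Z[0]=40
i=1: fresh scan; Z[1]=1 extend→box=[1,2)
i=2: fresh scan; Z[2]=0
i=3: fresh scan; Z[3]=0
i=4: fresh scan; Z[4]=0
i=5: fresh scan; Z[5]=0
i=6: fresh scan; Z[6]=0
i=7: fresh scan; Z[7]=0
i=8: fresh scan; Z[8]=0
i=9: fresh scan; Z[9]=0
i=10: fresh scan; Z[10]=4 extend→box=[10,14)
i=11: min(r-i=3, Z[1]=1)=1; Z[11]=1
i=12: min(r-i=2, Z[2]=0)=0; Z[12]=0
i=13: min(r-i=1, Z[3]=0)=0; Z[13]=0
i=14: fresh scan; Z[14]=0
i=15: fresh scan; Z[15]=0
i=16: fresh scan; Z[16]=4 extend→box=[16,20)
i=17: min(r-i=3, Z[1]=1)=1; Z[17]=1
i=18: min(r-i=2, Z[2]=0)=0; Z[18]=0
i=19: min(r-i=1, Z[3]=0)=0; Z[19]=0
i=20: fresh scan; Z[20]=0
i=21: fresh scan; Z[21]=0
i=22: fresh scan; Z[22]=2 extend→box=[22,24)
i=23: min(r-i=1, Z[1]=1)=1; Z[23]=1
i=24: fresh scan; Z[24]=0
i=25: fresh scan; Z[25]=0
i=26: fresh scan; Z[26]=5 extend→box=[26,31)
i=27: min(r-i=4, Z[1]=1)=1; Z[27]=1
i=28: min(r-i=3, Z[2]=0)=0; Z[28]=0
i=29: min(r-i=2, Z[3]=0)=0; Z[29]=0
i=30: min(r-i=1, Z[4]=0)=0; Z[30]=0
i=31: fresh scan; Z[31]=0
i=32: fresh scan; Z[32]=0
i=33: fresh scan; Z[33]=0
i=34: fresh scan; Z[34]=0
i=35: fresh scan; Z[35]=0
i=36: fresh scan; Z[36]=0
i=37: fresh scan; Z[37]=0
i=38: fresh scan; Z[38]=0
i=39: fresh scan; Z[39]=0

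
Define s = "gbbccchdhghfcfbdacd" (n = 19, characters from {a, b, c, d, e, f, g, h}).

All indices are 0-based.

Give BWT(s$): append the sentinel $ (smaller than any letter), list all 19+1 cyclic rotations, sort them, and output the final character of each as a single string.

ddgbfbcafccbhch$hcgd

rank  rotation              last
    0  $gbbccchdhghfcfbdacd  d
    1  acd$gbbccchdhghfcfbd  d
    2  bbccchdhghfcfbdacd$g  g
    3  bccchdhghfcfbdacd$gb  b
    4  bdacd$gbbccchdhghfcf  f
    5  ccchdhghfcfbdacd$gbb  b
    6  cchdhghfcfbdacd$gbbc  c
    7  cd$gbbccchdhghfcfbda  a
    8  cfbdacd$gbbccchdhghf  f
    9  chdhghfcfbdacd$gbbcc  c
   10  d$gbbccchdhghfcfbdac  c
   11  dacd$gbbccchdhghfcfb  b
   12  dhghfcfbdacd$gbbccch  h
   13  fbdacd$gbbccchdhghfc  c
   14  fcfbdacd$gbbccchdhgh  h
   15  gbbccchdhghfcfbdacd$  $
   16  ghfcfbdacd$gbbccchdh  h
   17  hdhghfcfbdacd$gbbccc  c
   18  hfcfbdacd$gbbccchdhg  g
   19  hghfcfbdacd$gbbccchd  d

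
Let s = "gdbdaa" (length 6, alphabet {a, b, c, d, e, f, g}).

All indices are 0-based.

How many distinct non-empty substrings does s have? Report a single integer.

rank | idx | suffix
   0 |   5 | a
   1 |   4 | aa
   2 |   2 | bdaa
   3 |   3 | daa
   4 |   1 | dbdaa
   5 |   0 | gdbdaa

SA = [5, 4, 2, 3, 1, 0]
[i] adj suffixes → lcp
  [1] 5/4 → 1 ('a')
  [2] 4/2 → 0 ('')
  [3] 2/3 → 0 ('')
  [4] 3/1 → 1 ('d')
  [5] 1/0 → 0 ('')

n(n+1)/2 = 6·7/2 = 21
Σ LCP = 0 + 1 + 0 + 0 + 1 + 0 = 2
distinct = 21 − 2 = 19

19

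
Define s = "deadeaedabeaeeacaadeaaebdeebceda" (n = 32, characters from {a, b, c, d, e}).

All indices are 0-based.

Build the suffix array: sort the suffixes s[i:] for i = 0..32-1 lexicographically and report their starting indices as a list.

[31, 16, 20, 8, 14, 17, 2, 21, 5, 11, 27, 23, 9, 15, 28, 30, 7, 18, 0, 3, 24, 19, 13, 1, 4, 10, 26, 22, 29, 6, 12, 25]

rank | idx | suffix
   0 |  31 | a
   1 |  16 | aadeaaebdeebceda
   2 |  20 | aaebdeebceda
   3 |   8 | abeaeeacaadeaaebdeebceda
   4 |  14 | acaadeaaebdeebceda
   5 |  17 | adeaaebdeebceda
   6 |   2 | adeaedabeaeeacaadeaaebdeebceda
   7 |  21 | aebdeebceda
   8 |   5 | aedabeaeeacaadeaaebdeebceda
   9 |  11 | aeeacaadeaaebdeebceda
  10 |  27 | bceda
  11 |  23 | bdeebceda
  12 |   9 | beaeeacaadeaaebdeebceda
  13 |  15 | caadeaaebdeebceda
  14 |  28 | ceda
  15 |  30 | da
  16 |   7 | dabeaeeacaadeaaebdeebceda
  17 |  18 | deaaebdeebceda
  18 |   0 | deadeaedabeaeeacaadeaaebdeebceda
  19 |   3 | deaedabeaeeacaadeaaebdeebceda
  20 |  24 | deebceda
  21 |  19 | eaaebdeebceda
  22 |  13 | eacaadeaaebdeebceda
  23 |   1 | eadeaedabeaeeacaadeaaebdeebceda
  24 |   4 | eaedabeaeeacaadeaaebdeebceda
  25 |  10 | eaeeacaadeaaebdeebceda
  26 |  26 | ebceda
  27 |  22 | ebdeebceda
  28 |  29 | eda
  29 |   6 | edabeaeeacaadeaaebdeebceda
  30 |  12 | eeacaadeaaebdeebceda
  31 |  25 | eebceda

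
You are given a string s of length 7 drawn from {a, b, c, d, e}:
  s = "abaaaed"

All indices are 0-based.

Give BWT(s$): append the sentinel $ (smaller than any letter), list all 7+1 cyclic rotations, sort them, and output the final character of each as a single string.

rank  rotation  last
    0  $abaaaed  d
    1  aaaed$ab  b
    2  aaed$aba  a
    3  abaaaed$  $
    4  aed$abaa  a
    5  baaaed$a  a
    6  d$abaaae  e
    7  ed$abaaa  a

dba$aaea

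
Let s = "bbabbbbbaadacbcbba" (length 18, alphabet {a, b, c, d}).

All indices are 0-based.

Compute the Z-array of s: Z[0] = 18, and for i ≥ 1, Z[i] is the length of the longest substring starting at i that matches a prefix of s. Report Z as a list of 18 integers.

[18, 1, 0, 2, 2, 2, 3, 1, 0, 0, 0, 0, 0, 1, 0, 3, 1, 0]

Z[0]=18
i=1: outside box; Z[1]=1 extend→box=[1,2)
i=2: outside box; Z[2]=0
i=3: outside box; Z[3]=2 extend→box=[3,5)
i=4: min(r-i=1, Z[1]=1)=1; Z[4]=2 extend→box=[4,6)
i=5: min(r-i=1, Z[1]=1)=1; Z[5]=2 extend→box=[5,7)
i=6: min(r-i=1, Z[1]=1)=1; Z[6]=3 extend→box=[6,9)
i=7: min(r-i=2, Z[1]=1)=1; Z[7]=1
i=8: min(r-i=1, Z[2]=0)=0; Z[8]=0
i=9: outside box; Z[9]=0
i=10: outside box; Z[10]=0
i=11: outside box; Z[11]=0
i=12: outside box; Z[12]=0
i=13: outside box; Z[13]=1 extend→box=[13,14)
i=14: outside box; Z[14]=0
i=15: outside box; Z[15]=3 extend→box=[15,18)
i=16: min(r-i=2, Z[1]=1)=1; Z[16]=1
i=17: min(r-i=1, Z[2]=0)=0; Z[17]=0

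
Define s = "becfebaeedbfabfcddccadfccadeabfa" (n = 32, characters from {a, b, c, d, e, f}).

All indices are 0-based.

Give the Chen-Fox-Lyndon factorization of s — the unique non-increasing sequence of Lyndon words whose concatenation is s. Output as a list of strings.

["becfe", "b", "aeedbf", "abfcddccadfccade", "abf", "a"]

emit factor 1: 'becfe' (i=0, period=5)
emit factor 2: 'b' (i=5, period=1)
emit factor 3: 'aeedbf' (i=6, period=6)
emit factor 4: 'abfcddccadfccade' (i=12, period=16)
emit factor 5: 'abf' (i=28, period=3)
emit factor 6: 'a' (i=31, period=1)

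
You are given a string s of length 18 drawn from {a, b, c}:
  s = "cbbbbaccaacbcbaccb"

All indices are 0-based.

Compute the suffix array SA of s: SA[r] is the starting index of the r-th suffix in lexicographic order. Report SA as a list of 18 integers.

rank→(start, suffix):
  0 → (8, 'aacbcbaccb')
  1 → (9, 'acbcbaccb')
  2 → (5, 'accaacbcbaccb')
  3 → (14, 'accb')
  4 → (17, 'b')
  5 → (4, 'baccaacbcbaccb')
  6 → (13, 'baccb')
  7 → (3, 'bbaccaacbcbaccb')
  8 → (2, 'bbbaccaacbcbaccb')
  9 → (1, 'bbbbaccaacbcbaccb')
  10 → (11, 'bcbaccb')
  11 → (7, 'caacbcbaccb')
  12 → (16, 'cb')
  13 → (12, 'cbaccb')
  14 → (0, 'cbbbbaccaacbcbaccb')
  15 → (10, 'cbcbaccb')
  16 → (6, 'ccaacbcbaccb')
  17 → (15, 'ccb')

[8, 9, 5, 14, 17, 4, 13, 3, 2, 1, 11, 7, 16, 12, 0, 10, 6, 15]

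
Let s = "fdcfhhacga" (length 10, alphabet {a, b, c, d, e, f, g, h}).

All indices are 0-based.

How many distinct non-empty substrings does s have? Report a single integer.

rank→(start, suffix):
  0 → (9, 'a')
  1 → (6, 'acga')
  2 → (2, 'cfhhacga')
  3 → (7, 'cga')
  4 → (1, 'dcfhhacga')
  5 → (0, 'fdcfhhacga')
  6 → (3, 'fhhacga')
  7 → (8, 'ga')
  8 → (5, 'hacga')
  9 → (4, 'hhacga')

SA = [9, 6, 2, 7, 1, 0, 3, 8, 5, 4]
[i] adj suffixes → lcp
  [1] 9/6 → 1 ('a')
  [2] 6/2 → 0 ('')
  [3] 2/7 → 1 ('c')
  [4] 7/1 → 0 ('')
  [5] 1/0 → 0 ('')
  [6] 0/3 → 1 ('f')
  [7] 3/8 → 0 ('')
  [8] 8/5 → 0 ('')
  [9] 5/4 → 1 ('h')

n(n+1)/2 = 10·11/2 = 55
Σ LCP = 0 + 1 + 0 + 1 + 0 + 0 + 1 + 0 + 0 + 1 = 4
distinct = 55 − 4 = 51

51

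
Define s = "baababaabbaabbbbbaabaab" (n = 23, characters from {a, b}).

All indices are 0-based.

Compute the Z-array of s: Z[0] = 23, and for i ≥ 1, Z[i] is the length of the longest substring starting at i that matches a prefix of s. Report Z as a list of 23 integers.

[23, 0, 0, 2, 0, 4, 0, 0, 1, 4, 0, 0, 1, 1, 1, 1, 5, 0, 0, 4, 0, 0, 1]

Z[0]=23
i=1: outside box; Z[1]=0
i=2: outside box; Z[2]=0
i=3: outside box; Z[3]=2 grow→box=[3,5)
i=4: min(r-i=1, Z[1]=0)=0; Z[4]=0
i=5: outside box; Z[5]=4 grow→box=[5,9)
i=6: min(r-i=3, Z[1]=0)=0; Z[6]=0
i=7: min(r-i=2, Z[2]=0)=0; Z[7]=0
i=8: min(r-i=1, Z[3]=2)=1; Z[8]=1
i=9: outside box; Z[9]=4 grow→box=[9,13)
i=10: min(r-i=3, Z[1]=0)=0; Z[10]=0
i=11: min(r-i=2, Z[2]=0)=0; Z[11]=0
i=12: min(r-i=1, Z[3]=2)=1; Z[12]=1
i=13: outside box; Z[13]=1 grow→box=[13,14)
i=14: outside box; Z[14]=1 grow→box=[14,15)
i=15: outside box; Z[15]=1 grow→box=[15,16)
i=16: outside box; Z[16]=5 grow→box=[16,21)
i=17: min(r-i=4, Z[1]=0)=0; Z[17]=0
i=18: min(r-i=3, Z[2]=0)=0; Z[18]=0
i=19: min(r-i=2, Z[3]=2)=2; Z[19]=4 grow→box=[19,23)
i=20: min(r-i=3, Z[1]=0)=0; Z[20]=0
i=21: min(r-i=2, Z[2]=0)=0; Z[21]=0
i=22: min(r-i=1, Z[3]=2)=1; Z[22]=1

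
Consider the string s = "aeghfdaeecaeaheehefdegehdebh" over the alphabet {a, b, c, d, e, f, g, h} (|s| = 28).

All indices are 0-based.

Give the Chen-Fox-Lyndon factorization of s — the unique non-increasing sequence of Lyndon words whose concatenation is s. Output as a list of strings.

emit factor 1: 'aeghfd' (i=0, period=6)
emit factor 2: 'aeec' (i=6, period=4)
emit factor 3: 'aeaheehefdegehdebh' (i=10, period=18)

["aeghfd", "aeec", "aeaheehefdegehdebh"]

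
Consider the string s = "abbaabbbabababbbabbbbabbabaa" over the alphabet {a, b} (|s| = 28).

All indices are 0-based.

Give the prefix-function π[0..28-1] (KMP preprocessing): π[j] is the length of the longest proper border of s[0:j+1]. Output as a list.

π[0] = 0
j=1 s[j]='b': π[1]=0 (border '')
j=2 s[j]='b': π[2]=0 (border '')
j=3 s[j]='a': π[3]=1 (border 'a')
j=4 s[j]='a': k: 1→0; π[4]=1 (border 'a')
j=5 s[j]='b': π[5]=2 (border 'ab')
j=6 s[j]='b': π[6]=3 (border 'abb')
j=7 s[j]='b': k: 3→0; π[7]=0 (border '')
j=8 s[j]='a': π[8]=1 (border 'a')
j=9 s[j]='b': π[9]=2 (border 'ab')
j=10 s[j]='a': k: 2→0; π[10]=1 (border 'a')
j=11 s[j]='b': π[11]=2 (border 'ab')
j=12 s[j]='a': k: 2→0; π[12]=1 (border 'a')
j=13 s[j]='b': π[13]=2 (border 'ab')
j=14 s[j]='b': π[14]=3 (border 'abb')
j=15 s[j]='b': k: 3→0; π[15]=0 (border '')
j=16 s[j]='a': π[16]=1 (border 'a')
j=17 s[j]='b': π[17]=2 (border 'ab')
j=18 s[j]='b': π[18]=3 (border 'abb')
j=19 s[j]='b': k: 3→0; π[19]=0 (border '')
j=20 s[j]='b': π[20]=0 (border '')
j=21 s[j]='a': π[21]=1 (border 'a')
j=22 s[j]='b': π[22]=2 (border 'ab')
j=23 s[j]='b': π[23]=3 (border 'abb')
j=24 s[j]='a': π[24]=4 (border 'abba')
j=25 s[j]='b': k: 4→1; π[25]=2 (border 'ab')
j=26 s[j]='a': k: 2→0; π[26]=1 (border 'a')
j=27 s[j]='a': k: 1→0; π[27]=1 (border 'a')

[0, 0, 0, 1, 1, 2, 3, 0, 1, 2, 1, 2, 1, 2, 3, 0, 1, 2, 3, 0, 0, 1, 2, 3, 4, 2, 1, 1]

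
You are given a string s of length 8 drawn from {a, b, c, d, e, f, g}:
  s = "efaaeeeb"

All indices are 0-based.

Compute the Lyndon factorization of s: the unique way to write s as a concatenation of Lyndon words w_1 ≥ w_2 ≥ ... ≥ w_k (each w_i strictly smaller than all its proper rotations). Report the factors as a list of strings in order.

["ef", "aaeeeb"]

emit factor 1: 'ef' (i=0, period=2)
emit factor 2: 'aaeeeb' (i=2, period=6)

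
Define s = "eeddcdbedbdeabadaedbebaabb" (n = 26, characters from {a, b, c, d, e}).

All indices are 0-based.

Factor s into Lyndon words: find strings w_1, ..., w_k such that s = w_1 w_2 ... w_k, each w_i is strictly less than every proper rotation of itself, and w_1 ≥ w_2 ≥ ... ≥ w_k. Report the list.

["e", "e", "d", "d", "cd", "bed", "bde", "abadaedbeb", "aabb"]

emit factor 1: 'e' (i=0, period=1)
emit factor 2: 'e' (i=1, period=1)
emit factor 3: 'd' (i=2, period=1)
emit factor 4: 'd' (i=3, period=1)
emit factor 5: 'cd' (i=4, period=2)
emit factor 6: 'bed' (i=6, period=3)
emit factor 7: 'bde' (i=9, period=3)
emit factor 8: 'abadaedbeb' (i=12, period=10)
emit factor 9: 'aabb' (i=22, period=4)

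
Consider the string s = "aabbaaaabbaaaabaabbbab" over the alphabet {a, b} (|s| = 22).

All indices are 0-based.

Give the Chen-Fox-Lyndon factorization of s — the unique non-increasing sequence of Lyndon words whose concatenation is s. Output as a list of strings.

emit factor 1: 'aabb' (i=0, period=4)
emit factor 2: 'aaaabb' (i=4, period=6)
emit factor 3: 'aaaabaabbbab' (i=10, period=12)

["aabb", "aaaabb", "aaaabaabbbab"]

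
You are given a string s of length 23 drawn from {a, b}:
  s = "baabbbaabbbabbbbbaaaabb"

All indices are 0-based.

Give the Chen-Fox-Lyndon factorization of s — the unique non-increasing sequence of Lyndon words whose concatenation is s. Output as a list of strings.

emit factor 1: 'b' (i=0, period=1)
emit factor 2: 'aabbbaabbbabbbbb' (i=1, period=16)
emit factor 3: 'aaaabb' (i=17, period=6)

["b", "aabbbaabbbabbbbb", "aaaabb"]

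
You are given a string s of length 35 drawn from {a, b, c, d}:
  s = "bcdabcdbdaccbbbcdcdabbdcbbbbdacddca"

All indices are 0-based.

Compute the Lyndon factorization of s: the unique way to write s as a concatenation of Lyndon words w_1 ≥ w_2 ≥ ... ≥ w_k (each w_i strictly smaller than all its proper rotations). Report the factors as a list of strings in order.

emit factor 1: 'bcd' (i=0, period=3)
emit factor 2: 'abcdbdaccbbbcdcd' (i=3, period=16)
emit factor 3: 'abbdcbbbbdacddc' (i=19, period=15)
emit factor 4: 'a' (i=34, period=1)

["bcd", "abcdbdaccbbbcdcd", "abbdcbbbbdacddc", "a"]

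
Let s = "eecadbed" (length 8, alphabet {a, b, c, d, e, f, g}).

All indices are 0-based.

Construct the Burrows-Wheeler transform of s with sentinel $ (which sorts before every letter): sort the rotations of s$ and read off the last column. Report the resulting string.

dcdeeaeb$

rank  rotation   last
    0  $eecadbed  d
    1  adbed$eec  c
    2  bed$eecad  d
    3  cadbed$ee  e
    4  d$eecadbe  e
    5  dbed$eeca  a
    6  ecadbed$e  e
    7  ed$eecadb  b
    8  eecadbed$  $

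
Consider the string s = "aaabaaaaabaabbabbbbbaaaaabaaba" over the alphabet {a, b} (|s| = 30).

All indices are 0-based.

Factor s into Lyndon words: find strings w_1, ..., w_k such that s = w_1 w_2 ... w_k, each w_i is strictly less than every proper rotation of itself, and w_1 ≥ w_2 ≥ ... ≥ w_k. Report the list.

emit factor 1: 'aaab' (i=0, period=4)
emit factor 2: 'aaaaabaabbabbbbb' (i=4, period=16)
emit factor 3: 'aaaaabaab' (i=20, period=9)
emit factor 4: 'a' (i=29, period=1)

["aaab", "aaaaabaabbabbbbb", "aaaaabaab", "a"]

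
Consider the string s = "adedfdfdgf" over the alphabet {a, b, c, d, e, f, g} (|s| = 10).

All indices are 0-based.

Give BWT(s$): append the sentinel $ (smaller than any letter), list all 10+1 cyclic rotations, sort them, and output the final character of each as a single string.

rank  rotation     last
    0  $adedfdfdgf  f
    1  adedfdfdgf$  $
    2  dedfdfdgf$a  a
    3  dfdfdgf$ade  e
    4  dfdgf$adedf  f
    5  dgf$adedfdf  f
    6  edfdfdgf$ad  d
    7  f$adedfdfdg  g
    8  fdfdgf$aded  d
    9  fdgf$adedfd  d
   10  gf$adedfdfd  d

f$aeffdgddd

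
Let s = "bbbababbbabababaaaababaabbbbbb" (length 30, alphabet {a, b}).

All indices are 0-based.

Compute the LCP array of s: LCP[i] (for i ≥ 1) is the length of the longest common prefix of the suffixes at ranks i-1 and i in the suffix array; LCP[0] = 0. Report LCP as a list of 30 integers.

rank→(start, suffix):
  0 → (15, 'aaaababaabbbbbb')
  1 → (16, 'aaababaabbbbbb')
  2 → (17, 'aababaabbbbbb')
  3 → (22, 'aabbbbbb')
  4 → (13, 'abaaaababaabbbbbb')
  5 → (20, 'abaabbbbbb')
  6 → (11, 'ababaaaababaabbbbbb')
  7 → (18, 'ababaabbbbbb')
  8 → (9, 'abababaaaababaabbbbbb')
  9 → (3, 'ababbbabababaaaababaabbbbbb')
  10 → (5, 'abbbabababaaaababaabbbbbb')
  11 → (23, 'abbbbbb')
  12 → (29, 'b')
  13 → (14, 'baaaababaabbbbbb')
  14 → (21, 'baabbbbbb')
  15 → (12, 'babaaaababaabbbbbb')
  16 → (19, 'babaabbbbbb')
  17 → (10, 'bababaaaababaabbbbbb')
  18 → (8, 'babababaaaababaabbbbbb')
  19 → (2, 'bababbbabababaaaababaabbbbbb')
  20 → (4, 'babbbabababaaaababaabbbbbb')
  21 → (28, 'bb')
  22 → (7, 'bbabababaaaababaabbbbbb')
  23 → (1, 'bbababbbabababaaaababaabbbbbb')
  24 → (27, 'bbb')
  25 → (6, 'bbbabababaaaababaabbbbbb')
  26 → (0, 'bbbababbbabababaaaababaabbbbbb')
  27 → (26, 'bbbb')
  28 → (25, 'bbbbb')
  29 → (24, 'bbbbbb')

SA = [15, 16, 17, 22, 13, 20, 11, 18, 9, 3, 5, 23, 29, 14, 21, 12, 19, 10, 8, 2, 4, 28, 7, 1, 27, 6, 0, 26, 25, 24]
rank  pair      lcp
   1  s[15:],s[16:]  3  'aaa'
   2  s[16:],s[17:]  2  'aa'
   3  s[17:],s[22:]  3  'aab'
   4  s[22:],s[13:]  1  'a'
   5  s[13:],s[20:]  4  'abaa'
   6  s[20:],s[11:]  3  'aba'
   7  s[11:],s[18:]  6  'ababaa'
   8  s[18:],s[9:]  5  'ababa'
   9  s[9:],s[3:]  4  'abab'
  10  s[3:],s[5:]  2  'ab'
  11  s[5:],s[23:]  4  'abbb'
  12  s[23:],s[29:]  0  ''
  13  s[29:],s[14:]  1  'b'
  14  s[14:],s[21:]  3  'baa'
  15  s[21:],s[12:]  2  'ba'
  16  s[12:],s[19:]  5  'babaa'
  17  s[19:],s[10:]  4  'baba'
  18  s[10:],s[8:]  6  'bababa'
  19  s[8:],s[2:]  5  'babab'
  20  s[2:],s[4:]  3  'bab'
  21  s[4:],s[28:]  1  'b'
  22  s[28:],s[7:]  2  'bb'
  23  s[7:],s[1:]  6  'bbabab'
  24  s[1:],s[27:]  2  'bb'
  25  s[27:],s[6:]  3  'bbb'
  26  s[6:],s[0:]  7  'bbbabab'
  27  s[0:],s[26:]  3  'bbb'
  28  s[26:],s[25:]  4  'bbbb'
  29  s[25:],s[24:]  5  'bbbbb'

[0, 3, 2, 3, 1, 4, 3, 6, 5, 4, 2, 4, 0, 1, 3, 2, 5, 4, 6, 5, 3, 1, 2, 6, 2, 3, 7, 3, 4, 5]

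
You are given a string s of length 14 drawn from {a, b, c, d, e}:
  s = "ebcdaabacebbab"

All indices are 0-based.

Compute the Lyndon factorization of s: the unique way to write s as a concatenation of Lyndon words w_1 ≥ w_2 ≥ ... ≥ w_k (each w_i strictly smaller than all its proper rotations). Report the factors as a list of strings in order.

["e", "bcd", "aabacebbab"]

emit factor 1: 'e' (i=0, period=1)
emit factor 2: 'bcd' (i=1, period=3)
emit factor 3: 'aabacebbab' (i=4, period=10)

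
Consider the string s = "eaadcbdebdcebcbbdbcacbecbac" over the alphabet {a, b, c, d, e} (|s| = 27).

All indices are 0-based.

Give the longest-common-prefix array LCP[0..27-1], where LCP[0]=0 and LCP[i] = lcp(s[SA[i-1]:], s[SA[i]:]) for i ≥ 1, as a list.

[0, 1, 2, 1, 0, 1, 1, 2, 1, 2, 2, 1, 0, 1, 1, 2, 2, 2, 1, 0, 1, 2, 1, 0, 1, 2, 1]

sorted suffixes:
  #0 SA[0]=1  'aadcbdebdcebcbbdbcacbecbac'
  #1 SA[1]=25  'ac'
  #2 SA[2]=19  'acbecbac'
  #3 SA[3]=2  'adcbdebdcebcbbdbcacbecbac'
  #4 SA[4]=24  'bac'
  #5 SA[5]=14  'bbdbcacbecbac'
  #6 SA[6]=17  'bcacbecbac'
  #7 SA[7]=12  'bcbbdbcacbecbac'
  #8 SA[8]=15  'bdbcacbecbac'
  #9 SA[9]=8  'bdcebcbbdbcacbecbac'
  #10 SA[10]=5  'bdebdcebcbbdbcacbecbac'
  #11 SA[11]=21  'becbac'
  #12 SA[12]=26  'c'
  #13 SA[13]=18  'cacbecbac'
  #14 SA[14]=23  'cbac'
  #15 SA[15]=13  'cbbdbcacbecbac'
  #16 SA[16]=4  'cbdebdcebcbbdbcacbecbac'
  #17 SA[17]=20  'cbecbac'
  #18 SA[18]=10  'cebcbbdbcacbecbac'
  #19 SA[19]=16  'dbcacbecbac'
  #20 SA[20]=3  'dcbdebdcebcbbdbcacbecbac'
  #21 SA[21]=9  'dcebcbbdbcacbecbac'
  #22 SA[22]=6  'debdcebcbbdbcacbecbac'
  #23 SA[23]=0  'eaadcbdebdcebcbbdbcacbecbac'
  #24 SA[24]=11  'ebcbbdbcacbecbac'
  #25 SA[25]=7  'ebdcebcbbdbcacbecbac'
  #26 SA[26]=22  'ecbac'

SA = [1, 25, 19, 2, 24, 14, 17, 12, 15, 8, 5, 21, 26, 18, 23, 13, 4, 20, 10, 16, 3, 9, 6, 0, 11, 7, 22]
rank  pair      lcp
   1  s[1:],s[25:]  1  'a'
   2  s[25:],s[19:]  2  'ac'
   3  s[19:],s[2:]  1  'a'
   4  s[2:],s[24:]  0  ''
   5  s[24:],s[14:]  1  'b'
   6  s[14:],s[17:]  1  'b'
   7  s[17:],s[12:]  2  'bc'
   8  s[12:],s[15:]  1  'b'
   9  s[15:],s[8:]  2  'bd'
  10  s[8:],s[5:]  2  'bd'
  11  s[5:],s[21:]  1  'b'
  12  s[21:],s[26:]  0  ''
  13  s[26:],s[18:]  1  'c'
  14  s[18:],s[23:]  1  'c'
  15  s[23:],s[13:]  2  'cb'
  16  s[13:],s[4:]  2  'cb'
  17  s[4:],s[20:]  2  'cb'
  18  s[20:],s[10:]  1  'c'
  19  s[10:],s[16:]  0  ''
  20  s[16:],s[3:]  1  'd'
  21  s[3:],s[9:]  2  'dc'
  22  s[9:],s[6:]  1  'd'
  23  s[6:],s[0:]  0  ''
  24  s[0:],s[11:]  1  'e'
  25  s[11:],s[7:]  2  'eb'
  26  s[7:],s[22:]  1  'e'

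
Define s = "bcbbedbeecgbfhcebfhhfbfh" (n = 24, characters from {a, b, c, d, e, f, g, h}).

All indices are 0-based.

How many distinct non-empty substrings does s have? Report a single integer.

rank | idx | suffix
   0 |   2 | bbedbeecgbfhcebfhhfbfh
   1 |   0 | bcbbedbeecgbfhcebfhhfbfh
   2 |   3 | bedbeecgbfhcebfhhfbfh
   3 |   6 | beecgbfhcebfhhfbfh
   4 |  21 | bfh
   5 |  11 | bfhcebfhhfbfh
   6 |  16 | bfhhfbfh
   7 |   1 | cbbedbeecgbfhcebfhhfbfh
   8 |  14 | cebfhhfbfh
   9 |   9 | cgbfhcebfhhfbfh
  10 |   5 | dbeecgbfhcebfhhfbfh
  11 |  15 | ebfhhfbfh
  12 |   8 | ecgbfhcebfhhfbfh
  13 |   4 | edbeecgbfhcebfhhfbfh
  14 |   7 | eecgbfhcebfhhfbfh
  15 |  20 | fbfh
  16 |  22 | fh
  17 |  12 | fhcebfhhfbfh
  18 |  17 | fhhfbfh
  19 |  10 | gbfhcebfhhfbfh
  20 |  23 | h
  21 |  13 | hcebfhhfbfh
  22 |  19 | hfbfh
  23 |  18 | hhfbfh

SA = [2, 0, 3, 6, 21, 11, 16, 1, 14, 9, 5, 15, 8, 4, 7, 20, 22, 12, 17, 10, 23, 13, 19, 18]
i: (SA[i-1],SA[i]) lcp shared
  1: (2,0) 1 'b'
  2: (0,3) 1 'b'
  3: (3,6) 2 'be'
  4: (6,21) 1 'b'
  5: (21,11) 3 'bfh'
  6: (11,16) 3 'bfh'
  7: (16,1) 0 ''
  8: (1,14) 1 'c'
  9: (14,9) 1 'c'
  10: (9,5) 0 ''
  11: (5,15) 0 ''
  12: (15,8) 1 'e'
  13: (8,4) 1 'e'
  14: (4,7) 1 'e'
  15: (7,20) 0 ''
  16: (20,22) 1 'f'
  17: (22,12) 2 'fh'
  18: (12,17) 2 'fh'
  19: (17,10) 0 ''
  20: (10,23) 0 ''
  21: (23,13) 1 'h'
  22: (13,19) 1 'h'
  23: (19,18) 1 'h'

n(n+1)/2 = 24·25/2 = 300
Σ LCP = 0 + 1 + 1 + 2 + 1 + 3 + 3 + 0 + 1 + 1 + 0 + 0 + 1 + 1 + 1 + 0 + 1 + 2 + 2 + 0 + 0 + 1 + 1 + 1 = 24
distinct = 300 − 24 = 276

276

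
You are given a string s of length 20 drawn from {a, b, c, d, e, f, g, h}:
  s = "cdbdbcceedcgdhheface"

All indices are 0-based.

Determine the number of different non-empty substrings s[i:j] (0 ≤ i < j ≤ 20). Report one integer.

196

rank→(start, suffix):
  0 → (17, 'ace')
  1 → (4, 'bcceedcgdhheface')
  2 → (2, 'bdbcceedcgdhheface')
  3 → (5, 'cceedcgdhheface')
  4 → (0, 'cdbdbcceedcgdhheface')
  5 → (18, 'ce')
  6 → (6, 'ceedcgdhheface')
  7 → (10, 'cgdhheface')
  8 → (3, 'dbcceedcgdhheface')
  9 → (1, 'dbdbcceedcgdhheface')
  10 → (9, 'dcgdhheface')
  11 → (12, 'dhheface')
  12 → (19, 'e')
  13 → (8, 'edcgdhheface')
  14 → (7, 'eedcgdhheface')
  15 → (15, 'eface')
  16 → (16, 'face')
  17 → (11, 'gdhheface')
  18 → (14, 'heface')
  19 → (13, 'hheface')

SA = [17, 4, 2, 5, 0, 18, 6, 10, 3, 1, 9, 12, 19, 8, 7, 15, 16, 11, 14, 13]
i: (SA[i-1],SA[i]) lcp shared
  1: (17,4) 0 ''
  2: (4,2) 1 'b'
  3: (2,5) 0 ''
  4: (5,0) 1 'c'
  5: (0,18) 1 'c'
  6: (18,6) 2 'ce'
  7: (6,10) 1 'c'
  8: (10,3) 0 ''
  9: (3,1) 2 'db'
  10: (1,9) 1 'd'
  11: (9,12) 1 'd'
  12: (12,19) 0 ''
  13: (19,8) 1 'e'
  14: (8,7) 1 'e'
  15: (7,15) 1 'e'
  16: (15,16) 0 ''
  17: (16,11) 0 ''
  18: (11,14) 0 ''
  19: (14,13) 1 'h'

n(n+1)/2 = 20·21/2 = 210
Σ LCP = 0 + 0 + 1 + 0 + 1 + 1 + 2 + 1 + 0 + 2 + 1 + 1 + 0 + 1 + 1 + 1 + 0 + 0 + 0 + 1 = 14
distinct = 210 − 14 = 196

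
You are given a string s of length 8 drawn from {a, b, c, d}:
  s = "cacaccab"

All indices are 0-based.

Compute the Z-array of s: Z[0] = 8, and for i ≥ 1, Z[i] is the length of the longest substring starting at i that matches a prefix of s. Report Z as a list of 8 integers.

Z[0]=8
i=1: fresh scan; Z[1]=0
i=2: fresh scan; Z[2]=3 grow→box=[2,5)
i=3: min(r-i=2, Z[1]=0)=0; Z[3]=0
i=4: min(r-i=1, Z[2]=3)=1; Z[4]=1
i=5: fresh scan; Z[5]=2 grow→box=[5,7)
i=6: min(r-i=1, Z[1]=0)=0; Z[6]=0
i=7: fresh scan; Z[7]=0

[8, 0, 3, 0, 1, 2, 0, 0]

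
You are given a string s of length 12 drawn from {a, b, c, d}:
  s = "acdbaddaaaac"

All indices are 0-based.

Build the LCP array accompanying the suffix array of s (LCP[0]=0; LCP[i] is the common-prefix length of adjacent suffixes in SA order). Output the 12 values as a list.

[0, 3, 2, 1, 2, 1, 0, 0, 1, 0, 1, 1]

sorted suffixes:
  #0 SA[0]=7  'aaaac'
  #1 SA[1]=8  'aaac'
  #2 SA[2]=9  'aac'
  #3 SA[3]=10  'ac'
  #4 SA[4]=0  'acdbaddaaaac'
  #5 SA[5]=4  'addaaaac'
  #6 SA[6]=3  'baddaaaac'
  #7 SA[7]=11  'c'
  #8 SA[8]=1  'cdbaddaaaac'
  #9 SA[9]=6  'daaaac'
  #10 SA[10]=2  'dbaddaaaac'
  #11 SA[11]=5  'ddaaaac'

SA = [7, 8, 9, 10, 0, 4, 3, 11, 1, 6, 2, 5]
i: (SA[i-1],SA[i]) lcp shared
  1: (7,8) 3 'aaa'
  2: (8,9) 2 'aa'
  3: (9,10) 1 'a'
  4: (10,0) 2 'ac'
  5: (0,4) 1 'a'
  6: (4,3) 0 ''
  7: (3,11) 0 ''
  8: (11,1) 1 'c'
  9: (1,6) 0 ''
  10: (6,2) 1 'd'
  11: (2,5) 1 'd'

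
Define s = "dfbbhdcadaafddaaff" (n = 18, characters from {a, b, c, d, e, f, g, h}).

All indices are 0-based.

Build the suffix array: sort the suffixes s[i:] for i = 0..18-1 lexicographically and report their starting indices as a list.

[9, 14, 7, 10, 15, 2, 3, 6, 8, 13, 5, 12, 0, 17, 1, 11, 16, 4]

rank | idx | suffix
   0 |   9 | aafddaaff
   1 |  14 | aaff
   2 |   7 | adaafddaaff
   3 |  10 | afddaaff
   4 |  15 | aff
   5 |   2 | bbhdcadaafddaaff
   6 |   3 | bhdcadaafddaaff
   7 |   6 | cadaafddaaff
   8 |   8 | daafddaaff
   9 |  13 | daaff
  10 |   5 | dcadaafddaaff
  11 |  12 | ddaaff
  12 |   0 | dfbbhdcadaafddaaff
  13 |  17 | f
  14 |   1 | fbbhdcadaafddaaff
  15 |  11 | fddaaff
  16 |  16 | ff
  17 |   4 | hdcadaafddaaff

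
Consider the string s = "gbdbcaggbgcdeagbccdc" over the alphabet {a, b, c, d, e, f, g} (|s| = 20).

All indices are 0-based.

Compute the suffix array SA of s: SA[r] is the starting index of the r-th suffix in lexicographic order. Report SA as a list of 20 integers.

[13, 5, 3, 15, 1, 8, 19, 4, 16, 17, 10, 2, 18, 11, 12, 14, 0, 7, 9, 6]

sorted suffixes:
  #0 SA[0]=13  'agbccdc'
  #1 SA[1]=5  'aggbgcdeagbccdc'
  #2 SA[2]=3  'bcaggbgcdeagbccdc'
  #3 SA[3]=15  'bccdc'
  #4 SA[4]=1  'bdbcaggbgcdeagbccdc'
  #5 SA[5]=8  'bgcdeagbccdc'
  #6 SA[6]=19  'c'
  #7 SA[7]=4  'caggbgcdeagbccdc'
  #8 SA[8]=16  'ccdc'
  #9 SA[9]=17  'cdc'
  #10 SA[10]=10  'cdeagbccdc'
  #11 SA[11]=2  'dbcaggbgcdeagbccdc'
  #12 SA[12]=18  'dc'
  #13 SA[13]=11  'deagbccdc'
  #14 SA[14]=12  'eagbccdc'
  #15 SA[15]=14  'gbccdc'
  #16 SA[16]=0  'gbdbcaggbgcdeagbccdc'
  #17 SA[17]=7  'gbgcdeagbccdc'
  #18 SA[18]=9  'gcdeagbccdc'
  #19 SA[19]=6  'ggbgcdeagbccdc'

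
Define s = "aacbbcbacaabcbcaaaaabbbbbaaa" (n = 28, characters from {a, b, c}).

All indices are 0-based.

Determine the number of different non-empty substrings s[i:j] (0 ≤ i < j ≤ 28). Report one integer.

352

sorted suffixes:
  #0 SA[0]=27  'a'
  #1 SA[1]=26  'aa'
  #2 SA[2]=25  'aaa'
  #3 SA[3]=15  'aaaaabbbbbaaa'
  #4 SA[4]=16  'aaaabbbbbaaa'
  #5 SA[5]=17  'aaabbbbbaaa'
  #6 SA[6]=18  'aabbbbbaaa'
  #7 SA[7]=9  'aabcbcaaaaabbbbbaaa'
  #8 SA[8]=0  'aacbbcbacaabcbcaaaaabbbbbaaa'
  #9 SA[9]=19  'abbbbbaaa'
  #10 SA[10]=10  'abcbcaaaaabbbbbaaa'
  #11 SA[11]=7  'acaabcbcaaaaabbbbbaaa'
  #12 SA[12]=1  'acbbcbacaabcbcaaaaabbbbbaaa'
  #13 SA[13]=24  'baaa'
  #14 SA[14]=6  'bacaabcbcaaaaabbbbbaaa'
  #15 SA[15]=23  'bbaaa'
  #16 SA[16]=22  'bbbaaa'
  #17 SA[17]=21  'bbbbaaa'
  #18 SA[18]=20  'bbbbbaaa'
  #19 SA[19]=3  'bbcbacaabcbcaaaaabbbbbaaa'
  #20 SA[20]=13  'bcaaaaabbbbbaaa'
  #21 SA[21]=4  'bcbacaabcbcaaaaabbbbbaaa'
  #22 SA[22]=11  'bcbcaaaaabbbbbaaa'
  #23 SA[23]=14  'caaaaabbbbbaaa'
  #24 SA[24]=8  'caabcbcaaaaabbbbbaaa'
  #25 SA[25]=5  'cbacaabcbcaaaaabbbbbaaa'
  #26 SA[26]=2  'cbbcbacaabcbcaaaaabbbbbaaa'
  #27 SA[27]=12  'cbcaaaaabbbbbaaa'

SA = [27, 26, 25, 15, 16, 17, 18, 9, 0, 19, 10, 7, 1, 24, 6, 23, 22, 21, 20, 3, 13, 4, 11, 14, 8, 5, 2, 12]
[i] adj suffixes → lcp
  [1] 27/26 → 1 ('a')
  [2] 26/25 → 2 ('aa')
  [3] 25/15 → 3 ('aaa')
  [4] 15/16 → 4 ('aaaa')
  [5] 16/17 → 3 ('aaa')
  [6] 17/18 → 2 ('aa')
  [7] 18/9 → 3 ('aab')
  [8] 9/0 → 2 ('aa')
  [9] 0/19 → 1 ('a')
  [10] 19/10 → 2 ('ab')
  [11] 10/7 → 1 ('a')
  [12] 7/1 → 2 ('ac')
  [13] 1/24 → 0 ('')
  [14] 24/6 → 2 ('ba')
  [15] 6/23 → 1 ('b')
  [16] 23/22 → 2 ('bb')
  [17] 22/21 → 3 ('bbb')
  [18] 21/20 → 4 ('bbbb')
  [19] 20/3 → 2 ('bb')
  [20] 3/13 → 1 ('b')
  [21] 13/4 → 2 ('bc')
  [22] 4/11 → 3 ('bcb')
  [23] 11/14 → 0 ('')
  [24] 14/8 → 3 ('caa')
  [25] 8/5 → 1 ('c')
  [26] 5/2 → 2 ('cb')
  [27] 2/12 → 2 ('cb')

n(n+1)/2 = 28·29/2 = 406
Σ LCP = 0 + 1 + 2 + 3 + 4 + 3 + 2 + 3 + 2 + 1 + 2 + 1 + 2 + 0 + 2 + 1 + 2 + 3 + 4 + 2 + 1 + 2 + 3 + 0 + 3 + 1 + 2 + 2 = 54
distinct = 406 − 54 = 352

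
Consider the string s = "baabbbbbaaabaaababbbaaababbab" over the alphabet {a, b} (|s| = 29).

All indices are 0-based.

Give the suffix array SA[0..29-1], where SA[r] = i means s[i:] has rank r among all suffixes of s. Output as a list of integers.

[8, 20, 12, 9, 21, 13, 1, 27, 10, 22, 14, 24, 16, 2, 28, 7, 19, 11, 0, 26, 23, 15, 6, 18, 25, 5, 17, 4, 3]

rank→(start, suffix):
  0 → (8, 'aaabaaababbbaaababbab')
  1 → (20, 'aaababbab')
  2 → (12, 'aaababbbaaababbab')
  3 → (9, 'aabaaababbbaaababbab')
  4 → (21, 'aababbab')
  5 → (13, 'aababbbaaababbab')
  6 → (1, 'aabbbbbaaabaaababbbaaababbab')
  7 → (27, 'ab')
  8 → (10, 'abaaababbbaaababbab')
  9 → (22, 'ababbab')
  10 → (14, 'ababbbaaababbab')
  11 → (24, 'abbab')
  12 → (16, 'abbbaaababbab')
  13 → (2, 'abbbbbaaabaaababbbaaababbab')
  14 → (28, 'b')
  15 → (7, 'baaabaaababbbaaababbab')
  16 → (19, 'baaababbab')
  17 → (11, 'baaababbbaaababbab')
  18 → (0, 'baabbbbbaaabaaababbbaaababbab')
  19 → (26, 'bab')
  20 → (23, 'babbab')
  21 → (15, 'babbbaaababbab')
  22 → (6, 'bbaaabaaababbbaaababbab')
  23 → (18, 'bbaaababbab')
  24 → (25, 'bbab')
  25 → (5, 'bbbaaabaaababbbaaababbab')
  26 → (17, 'bbbaaababbab')
  27 → (4, 'bbbbaaabaaababbbaaababbab')
  28 → (3, 'bbbbbaaabaaababbbaaababbab')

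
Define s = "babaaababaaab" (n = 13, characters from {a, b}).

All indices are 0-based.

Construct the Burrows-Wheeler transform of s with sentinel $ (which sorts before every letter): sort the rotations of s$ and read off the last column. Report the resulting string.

bbbaaabbaaaaa$

rank  rotation        last
    0  $babaaababaaab  b
    1  aaab$babaaabab  b
    2  aaababaaab$bab  b
    3  aab$babaaababa  a
    4  aababaaab$baba  a
    5  ab$babaaababaa  a
    6  abaaab$babaaab  b
    7  abaaababaaab$b  b
    8  ababaaab$babaa  a
    9  b$babaaababaaa  a
   10  baaab$babaaaba  a
   11  baaababaaab$ba  a
   12  babaaab$babaaa  a
   13  babaaababaaab$  $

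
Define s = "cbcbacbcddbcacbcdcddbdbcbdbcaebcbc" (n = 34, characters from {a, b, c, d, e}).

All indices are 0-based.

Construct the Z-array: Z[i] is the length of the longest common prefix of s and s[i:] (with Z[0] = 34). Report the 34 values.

Z[0]=34
i=1: i≥r, start 0; Z[1]=0
i=2: i≥r, start 0; Z[2]=2 grow→box=[2,4)
i=3: min(r-i=1, Z[1]=0)=0; Z[3]=0
i=4: i≥r, start 0; Z[4]=0
i=5: i≥r, start 0; Z[5]=3 grow→box=[5,8)
i=6: min(r-i=2, Z[1]=0)=0; Z[6]=0
i=7: min(r-i=1, Z[2]=2)=1; Z[7]=1
i=8: i≥r, start 0; Z[8]=0
i=9: i≥r, start 0; Z[9]=0
i=10: i≥r, start 0; Z[10]=0
i=11: i≥r, start 0; Z[11]=1 grow→box=[11,12)
i=12: i≥r, start 0; Z[12]=0
i=13: i≥r, start 0; Z[13]=3 grow→box=[13,16)
i=14: min(r-i=2, Z[1]=0)=0; Z[14]=0
i=15: min(r-i=1, Z[2]=2)=1; Z[15]=1
i=16: i≥r, start 0; Z[16]=0
i=17: i≥r, start 0; Z[17]=1 grow→box=[17,18)
i=18: i≥r, start 0; Z[18]=0
i=19: i≥r, start 0; Z[19]=0
i=20: i≥r, start 0; Z[20]=0
i=21: i≥r, start 0; Z[21]=0
i=22: i≥r, start 0; Z[22]=0
i=23: i≥r, start 0; Z[23]=2 grow→box=[23,25)
i=24: min(r-i=1, Z[1]=0)=0; Z[24]=0
i=25: i≥r, start 0; Z[25]=0
i=26: i≥r, start 0; Z[26]=0
i=27: i≥r, start 0; Z[27]=1 grow→box=[27,28)
i=28: i≥r, start 0; Z[28]=0
i=29: i≥r, start 0; Z[29]=0
i=30: i≥r, start 0; Z[30]=0
i=31: i≥r, start 0; Z[31]=3 grow→box=[31,34)
i=32: min(r-i=2, Z[1]=0)=0; Z[32]=0
i=33: min(r-i=1, Z[2]=2)=1; Z[33]=1

[34, 0, 2, 0, 0, 3, 0, 1, 0, 0, 0, 1, 0, 3, 0, 1, 0, 1, 0, 0, 0, 0, 0, 2, 0, 0, 0, 1, 0, 0, 0, 3, 0, 1]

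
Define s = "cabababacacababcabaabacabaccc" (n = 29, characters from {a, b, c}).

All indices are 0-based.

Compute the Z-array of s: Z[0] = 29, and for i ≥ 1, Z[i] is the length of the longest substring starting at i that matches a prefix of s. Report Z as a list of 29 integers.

[29, 0, 0, 0, 0, 0, 0, 0, 2, 0, 5, 0, 0, 0, 0, 4, 0, 0, 0, 0, 0, 0, 4, 0, 0, 0, 1, 1, 1]

Z[0]=29
i=1: outside box; Z[1]=0
i=2: outside box; Z[2]=0
i=3: outside box; Z[3]=0
i=4: outside box; Z[4]=0
i=5: outside box; Z[5]=0
i=6: outside box; Z[6]=0
i=7: outside box; Z[7]=0
i=8: outside box; Z[8]=2 grow→box=[8,10)
i=9: min(r-i=1, Z[1]=0)=0; Z[9]=0
i=10: outside box; Z[10]=5 grow→box=[10,15)
i=11: min(r-i=4, Z[1]=0)=0; Z[11]=0
i=12: min(r-i=3, Z[2]=0)=0; Z[12]=0
i=13: min(r-i=2, Z[3]=0)=0; Z[13]=0
i=14: min(r-i=1, Z[4]=0)=0; Z[14]=0
i=15: outside box; Z[15]=4 grow→box=[15,19)
i=16: min(r-i=3, Z[1]=0)=0; Z[16]=0
i=17: min(r-i=2, Z[2]=0)=0; Z[17]=0
i=18: min(r-i=1, Z[3]=0)=0; Z[18]=0
i=19: outside box; Z[19]=0
i=20: outside box; Z[20]=0
i=21: outside box; Z[21]=0
i=22: outside box; Z[22]=4 grow→box=[22,26)
i=23: min(r-i=3, Z[1]=0)=0; Z[23]=0
i=24: min(r-i=2, Z[2]=0)=0; Z[24]=0
i=25: min(r-i=1, Z[3]=0)=0; Z[25]=0
i=26: outside box; Z[26]=1 grow→box=[26,27)
i=27: outside box; Z[27]=1 grow→box=[27,28)
i=28: outside box; Z[28]=1 grow→box=[28,29)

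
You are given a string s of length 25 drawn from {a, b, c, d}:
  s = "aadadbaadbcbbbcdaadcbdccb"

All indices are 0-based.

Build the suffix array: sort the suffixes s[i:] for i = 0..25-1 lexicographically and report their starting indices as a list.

[0, 6, 16, 1, 3, 7, 17, 24, 5, 11, 12, 9, 13, 20, 23, 10, 19, 22, 14, 15, 2, 4, 8, 18, 21]

sorted suffixes:
  #0 SA[0]=0  'aadadbaadbcbbbcdaadcbdccb'
  #1 SA[1]=6  'aadbcbbbcdaadcbdccb'
  #2 SA[2]=16  'aadcbdccb'
  #3 SA[3]=1  'adadbaadbcbbbcdaadcbdccb'
  #4 SA[4]=3  'adbaadbcbbbcdaadcbdccb'
  #5 SA[5]=7  'adbcbbbcdaadcbdccb'
  #6 SA[6]=17  'adcbdccb'
  #7 SA[7]=24  'b'
  #8 SA[8]=5  'baadbcbbbcdaadcbdccb'
  #9 SA[9]=11  'bbbcdaadcbdccb'
  #10 SA[10]=12  'bbcdaadcbdccb'
  #11 SA[11]=9  'bcbbbcdaadcbdccb'
  #12 SA[12]=13  'bcdaadcbdccb'
  #13 SA[13]=20  'bdccb'
  #14 SA[14]=23  'cb'
  #15 SA[15]=10  'cbbbcdaadcbdccb'
  #16 SA[16]=19  'cbdccb'
  #17 SA[17]=22  'ccb'
  #18 SA[18]=14  'cdaadcbdccb'
  #19 SA[19]=15  'daadcbdccb'
  #20 SA[20]=2  'dadbaadbcbbbcdaadcbdccb'
  #21 SA[21]=4  'dbaadbcbbbcdaadcbdccb'
  #22 SA[22]=8  'dbcbbbcdaadcbdccb'
  #23 SA[23]=18  'dcbdccb'
  #24 SA[24]=21  'dccb'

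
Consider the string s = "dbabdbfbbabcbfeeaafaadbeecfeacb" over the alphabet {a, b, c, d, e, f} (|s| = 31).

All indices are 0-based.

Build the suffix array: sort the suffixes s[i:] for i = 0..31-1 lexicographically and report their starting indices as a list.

rank→(start, suffix):
  0 → (19, 'aadbeecfeacb')
  1 → (16, 'aafaadbeecfeacb')
  2 → (9, 'abcbfeeaafaadbeecfeacb')
  3 → (2, 'abdbfbbabcbfeeaafaadbeecfeacb')
  4 → (28, 'acb')
  5 → (20, 'adbeecfeacb')
  6 → (17, 'afaadbeecfeacb')
  7 → (30, 'b')
  8 → (8, 'babcbfeeaafaadbeecfeacb')
  9 → (1, 'babdbfbbabcbfeeaafaadbeecfeacb')
  10 → (7, 'bbabcbfeeaafaadbeecfeacb')
  11 → (10, 'bcbfeeaafaadbeecfeacb')
  12 → (3, 'bdbfbbabcbfeeaafaadbeecfeacb')
  13 → (22, 'beecfeacb')
  14 → (5, 'bfbbabcbfeeaafaadbeecfeacb')
  15 → (12, 'bfeeaafaadbeecfeacb')
  16 → (29, 'cb')
  17 → (11, 'cbfeeaafaadbeecfeacb')
  18 → (25, 'cfeacb')
  19 → (0, 'dbabdbfbbabcbfeeaafaadbeecfeacb')
  20 → (21, 'dbeecfeacb')
  21 → (4, 'dbfbbabcbfeeaafaadbeecfeacb')
  22 → (15, 'eaafaadbeecfeacb')
  23 → (27, 'eacb')
  24 → (24, 'ecfeacb')
  25 → (14, 'eeaafaadbeecfeacb')
  26 → (23, 'eecfeacb')
  27 → (18, 'faadbeecfeacb')
  28 → (6, 'fbbabcbfeeaafaadbeecfeacb')
  29 → (26, 'feacb')
  30 → (13, 'feeaafaadbeecfeacb')

[19, 16, 9, 2, 28, 20, 17, 30, 8, 1, 7, 10, 3, 22, 5, 12, 29, 11, 25, 0, 21, 4, 15, 27, 24, 14, 23, 18, 6, 26, 13]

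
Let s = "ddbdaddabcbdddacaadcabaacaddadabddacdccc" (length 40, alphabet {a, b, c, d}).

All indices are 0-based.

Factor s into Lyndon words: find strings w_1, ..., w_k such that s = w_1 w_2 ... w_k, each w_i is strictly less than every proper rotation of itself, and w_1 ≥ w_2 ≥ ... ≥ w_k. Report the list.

emit factor 1: 'd' (i=0, period=1)
emit factor 2: 'd' (i=1, period=1)
emit factor 3: 'bd' (i=2, period=2)
emit factor 4: 'add' (i=4, period=3)
emit factor 5: 'abcbdddac' (i=7, period=9)
emit factor 6: 'aadcab' (i=16, period=6)
emit factor 7: 'aacaddadabddacdccc' (i=22, period=18)

["d", "d", "bd", "add", "abcbdddac", "aadcab", "aacaddadabddacdccc"]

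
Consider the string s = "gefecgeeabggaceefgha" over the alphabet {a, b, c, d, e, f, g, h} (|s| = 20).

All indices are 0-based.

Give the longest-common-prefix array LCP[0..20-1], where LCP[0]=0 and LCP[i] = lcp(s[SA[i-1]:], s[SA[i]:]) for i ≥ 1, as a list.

[0, 1, 1, 0, 0, 1, 0, 1, 1, 2, 1, 2, 0, 1, 0, 1, 2, 1, 1, 0]

rank | idx | suffix
   0 |  19 | a
   1 |   8 | abggaceefgha
   2 |  12 | aceefgha
   3 |   9 | bggaceefgha
   4 |  13 | ceefgha
   5 |   4 | cgeeabggaceefgha
   6 |   7 | eabggaceefgha
   7 |   3 | ecgeeabggaceefgha
   8 |   6 | eeabggaceefgha
   9 |  14 | eefgha
  10 |   1 | efecgeeabggaceefgha
  11 |  15 | efgha
  12 |   2 | fecgeeabggaceefgha
  13 |  16 | fgha
  14 |  11 | gaceefgha
  15 |   5 | geeabggaceefgha
  16 |   0 | gefecgeeabggaceefgha
  17 |  10 | ggaceefgha
  18 |  17 | gha
  19 |  18 | ha

SA = [19, 8, 12, 9, 13, 4, 7, 3, 6, 14, 1, 15, 2, 16, 11, 5, 0, 10, 17, 18]
i: (SA[i-1],SA[i]) lcp shared
  1: (19,8) 1 'a'
  2: (8,12) 1 'a'
  3: (12,9) 0 ''
  4: (9,13) 0 ''
  5: (13,4) 1 'c'
  6: (4,7) 0 ''
  7: (7,3) 1 'e'
  8: (3,6) 1 'e'
  9: (6,14) 2 'ee'
  10: (14,1) 1 'e'
  11: (1,15) 2 'ef'
  12: (15,2) 0 ''
  13: (2,16) 1 'f'
  14: (16,11) 0 ''
  15: (11,5) 1 'g'
  16: (5,0) 2 'ge'
  17: (0,10) 1 'g'
  18: (10,17) 1 'g'
  19: (17,18) 0 ''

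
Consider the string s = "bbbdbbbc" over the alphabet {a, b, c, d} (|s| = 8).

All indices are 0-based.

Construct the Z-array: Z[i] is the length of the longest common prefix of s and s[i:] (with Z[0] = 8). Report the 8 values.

[8, 2, 1, 0, 3, 2, 1, 0]

Z[0]=8
i=1: i≥r, start 0; Z[1]=2 grow→box=[1,3)
i=2: min(r-i=1, Z[1]=2)=1; Z[2]=1
i=3: i≥r, start 0; Z[3]=0
i=4: i≥r, start 0; Z[4]=3 grow→box=[4,7)
i=5: min(r-i=2, Z[1]=2)=2; Z[5]=2
i=6: min(r-i=1, Z[2]=1)=1; Z[6]=1
i=7: i≥r, start 0; Z[7]=0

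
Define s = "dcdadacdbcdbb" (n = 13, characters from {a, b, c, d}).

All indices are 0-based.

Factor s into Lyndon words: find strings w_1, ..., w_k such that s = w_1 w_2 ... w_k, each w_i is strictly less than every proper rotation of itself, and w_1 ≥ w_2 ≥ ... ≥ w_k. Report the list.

["d", "cd", "ad", "acdbcdbb"]

emit factor 1: 'd' (i=0, period=1)
emit factor 2: 'cd' (i=1, period=2)
emit factor 3: 'ad' (i=3, period=2)
emit factor 4: 'acdbcdbb' (i=5, period=8)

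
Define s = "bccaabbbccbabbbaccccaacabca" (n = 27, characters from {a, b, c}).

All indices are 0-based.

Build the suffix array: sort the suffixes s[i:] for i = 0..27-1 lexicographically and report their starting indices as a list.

rank | idx | suffix
   0 |  26 | a
   1 |   3 | aabbbccbabbbaccccaacabca
   2 |  20 | aacabca
   3 |  11 | abbbaccccaacabca
   4 |   4 | abbbccbabbbaccccaacabca
   5 |  23 | abca
   6 |  21 | acabca
   7 |  15 | accccaacabca
   8 |  10 | babbbaccccaacabca
   9 |  14 | baccccaacabca
  10 |  13 | bbaccccaacabca
  11 |  12 | bbbaccccaacabca
  12 |   5 | bbbccbabbbaccccaacabca
  13 |   6 | bbccbabbbaccccaacabca
  14 |  24 | bca
  15 |   0 | bccaabbbccbabbbaccccaacabca
  16 |   7 | bccbabbbaccccaacabca
  17 |  25 | ca
  18 |   2 | caabbbccbabbbaccccaacabca
  19 |  19 | caacabca
  20 |  22 | cabca
  21 |   9 | cbabbbaccccaacabca
  22 |   1 | ccaabbbccbabbbaccccaacabca
  23 |  18 | ccaacabca
  24 |   8 | ccbabbbaccccaacabca
  25 |  17 | cccaacabca
  26 |  16 | ccccaacabca

[26, 3, 20, 11, 4, 23, 21, 15, 10, 14, 13, 12, 5, 6, 24, 0, 7, 25, 2, 19, 22, 9, 1, 18, 8, 17, 16]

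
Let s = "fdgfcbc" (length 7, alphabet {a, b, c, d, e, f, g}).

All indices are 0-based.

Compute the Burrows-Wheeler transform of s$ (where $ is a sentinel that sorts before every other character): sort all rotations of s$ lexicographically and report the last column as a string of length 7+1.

ccbffg$d

rank  rotation  last
    0  $fdgfcbc  c
    1  bc$fdgfc  c
    2  c$fdgfcb  b
    3  cbc$fdgf  f
    4  dgfcbc$f  f
    5  fcbc$fdg  g
    6  fdgfcbc$  $
    7  gfcbc$fd  d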